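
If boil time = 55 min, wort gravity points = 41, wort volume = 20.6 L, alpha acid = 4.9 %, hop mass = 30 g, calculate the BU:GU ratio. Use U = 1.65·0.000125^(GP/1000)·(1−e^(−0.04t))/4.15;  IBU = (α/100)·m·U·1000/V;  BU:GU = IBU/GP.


U = 1.65·0.000125^(41/1000)·(1−e^(−0.04·55))/4.15 = 0.2446
IBU = (4.9/100)·30·0.2446·1000/20.6 = 17.4525
BU:GU = 17.4525/41

0.4257


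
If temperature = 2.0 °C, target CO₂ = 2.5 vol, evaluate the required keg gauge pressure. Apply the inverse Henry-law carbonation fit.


psi = vols/(0.01821 + 0.09011·e^(−0.04·T)) − 14.695
psi = 2.5/(0.01821 + 0.09011·e^(−0.04·2.0)) − 14.695

9.9618 psi


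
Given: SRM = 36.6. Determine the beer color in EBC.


EBC = SRM · 1.97
EBC = 36.6 · 1.97

72.1020 EBC


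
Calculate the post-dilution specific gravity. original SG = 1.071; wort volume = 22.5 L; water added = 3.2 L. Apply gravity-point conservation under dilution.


SG_new = 1 + (SG_old − 1)·V_old/(V_old + V_water)
pts = (1.071 − 1)·1000·22.5/(22.5 + 3.2) = 62.1595
SG_new = 1 + 62.1595/1000

1.0622


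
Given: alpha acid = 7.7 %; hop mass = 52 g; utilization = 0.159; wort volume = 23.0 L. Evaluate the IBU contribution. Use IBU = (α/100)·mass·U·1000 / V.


IBU = (7.7/100)·52·0.159·1000 / 23.0

27.6798 IBU


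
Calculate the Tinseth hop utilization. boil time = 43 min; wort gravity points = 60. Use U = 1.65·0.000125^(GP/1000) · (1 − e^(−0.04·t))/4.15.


bigness = 1.65·0.000125^(60/1000) = 0.9623
boil_factor = (1 − e^(−0.04·43))/4.15 = 0.1978
U = 0.9623 · 0.1978

0.1904


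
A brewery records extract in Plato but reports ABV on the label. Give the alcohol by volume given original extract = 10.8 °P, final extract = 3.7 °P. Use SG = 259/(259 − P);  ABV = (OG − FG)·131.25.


OG = 259/(259 − 10.8) = 1.0435
FG = 259/(259 − 3.7) = 1.0145
ABV = (1.0435 − 1.0145)·131.25

3.8089 % ABV


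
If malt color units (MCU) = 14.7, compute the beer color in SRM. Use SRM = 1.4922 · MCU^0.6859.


SRM = 1.4922 · 14.7^0.6859

9.4295 SRM


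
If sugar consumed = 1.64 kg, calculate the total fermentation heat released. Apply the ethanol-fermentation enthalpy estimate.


Q = m_sugar · 590 kJ/kg
Q = 1.64 · 590

967.6000 kJ


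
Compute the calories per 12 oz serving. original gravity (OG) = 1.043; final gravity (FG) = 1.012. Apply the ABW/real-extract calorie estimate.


ABW = (OG−FG)·131.25·0.79/FG;  °P = 259 − 259/SG (for OG→OE and FG→AE);  RE = 0.1808·OE + 0.8192·AE;  Cal = (6.9·ABW + 4·(RE−0.1))·FG·3.55
ABW = (1.043 − 1.012)·131.25·0.79/1.012 = 3.1762
OE = 259 − 259/1.043 = 10.6779 °P
AE = 259 − 259/1.012 = 3.0711 °P
RE = 0.1808·10.6779 + 0.8192·3.0711 = 4.4464 °P
Cal = (6.9·3.1762 + 4·(4.4464−0.1))·1.012·3.55

141.1946 kcal


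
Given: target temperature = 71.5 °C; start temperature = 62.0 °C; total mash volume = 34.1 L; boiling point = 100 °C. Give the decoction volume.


V_dec = V_total·(T_target − T_start)/(T_boil − T_start)
V_dec = 34.1·(71.5 − 62.0)/(100 − 62.0)

8.5250 L


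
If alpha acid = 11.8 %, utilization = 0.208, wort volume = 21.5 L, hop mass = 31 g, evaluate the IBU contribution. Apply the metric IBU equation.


IBU = (α/100)·mass·U·1000 / V
IBU = (11.8/100)·31·0.208·1000 / 21.5

35.3890 IBU


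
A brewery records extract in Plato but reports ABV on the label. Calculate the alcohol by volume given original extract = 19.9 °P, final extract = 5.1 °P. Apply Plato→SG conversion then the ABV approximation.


SG = 259/(259 − P);  ABV = (OG − FG)·131.25
OG = 259/(259 − 19.9) = 1.0832
FG = 259/(259 − 5.1) = 1.0201
ABV = (1.0832 − 1.0201)·131.25

8.2874 % ABV


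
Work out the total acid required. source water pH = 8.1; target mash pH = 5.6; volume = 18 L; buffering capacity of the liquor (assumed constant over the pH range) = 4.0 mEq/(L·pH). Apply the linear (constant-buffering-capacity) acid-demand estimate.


acid = buffering capacity · (pH_source − pH_target) · V
acid = 4.0 · (8.1 − 5.6) · 18

180.0000 mEq


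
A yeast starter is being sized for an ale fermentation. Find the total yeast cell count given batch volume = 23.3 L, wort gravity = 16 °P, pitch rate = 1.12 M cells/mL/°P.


cells (billions) = rate · V_L · °P
cells = 1.12 · 23.3 · 16

417.5360 billion cells


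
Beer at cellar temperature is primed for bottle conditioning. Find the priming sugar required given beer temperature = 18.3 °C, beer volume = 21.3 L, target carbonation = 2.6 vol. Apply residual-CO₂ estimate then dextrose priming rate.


residual = 14.695·(0.01821 + 0.09011·e^(−0.04·T));  sugar = (target − residual)·4.0·V
residual = 14.695·(0.01821 + 0.09011·e^(−0.04·18.3)) = 0.9044
sugar = (2.6 − 0.9044)·4.0·21.3

144.4610 g


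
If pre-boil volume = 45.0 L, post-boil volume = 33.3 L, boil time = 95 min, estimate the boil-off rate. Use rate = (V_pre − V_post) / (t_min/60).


rate = (45.0 − 33.3) / (95/60)

7.3895 L/hr


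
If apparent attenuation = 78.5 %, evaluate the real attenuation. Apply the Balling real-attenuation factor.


RA = AA · 0.8192
RA = 78.5 · 0.8192

64.3072 %


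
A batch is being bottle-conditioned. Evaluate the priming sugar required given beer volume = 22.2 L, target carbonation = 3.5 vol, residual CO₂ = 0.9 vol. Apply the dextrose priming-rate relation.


sugar = (target − residual)·4.0·V
sugar = (3.5 − 0.9)·4.0·22.2

230.8800 g


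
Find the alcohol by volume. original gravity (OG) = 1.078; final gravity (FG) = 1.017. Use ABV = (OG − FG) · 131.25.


ABV = (1.078 − 1.017) · 131.25

8.0063 % ABV


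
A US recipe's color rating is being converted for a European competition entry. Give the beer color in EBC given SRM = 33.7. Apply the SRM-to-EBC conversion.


EBC = SRM · 1.97
EBC = 33.7 · 1.97

66.3890 EBC


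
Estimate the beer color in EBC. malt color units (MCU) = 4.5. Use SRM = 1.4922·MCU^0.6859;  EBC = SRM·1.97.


SRM = 1.4922·4.5^0.6859 = 4.1866
EBC = 4.1866·1.97

8.2477 EBC


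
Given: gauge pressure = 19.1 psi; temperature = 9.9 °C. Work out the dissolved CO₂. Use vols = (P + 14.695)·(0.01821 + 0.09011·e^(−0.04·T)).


vols = (19.1 + 14.695)·(0.01821 + 0.09011·e^(−0.04·9.9))

2.6649 volumes


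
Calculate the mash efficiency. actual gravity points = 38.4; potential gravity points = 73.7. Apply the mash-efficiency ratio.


efficiency = actual / potential × 100
efficiency = 38.4 / 73.7 × 100

52.1031 %


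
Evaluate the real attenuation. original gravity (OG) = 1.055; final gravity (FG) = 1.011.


AA = (OG−FG)/(OG−1)·100;  RA = AA·0.8192
AA = (1.055 − 1.011)/(1.055 − 1)·100 = 80.0000
RA = 80.0000·0.8192

65.5360 %


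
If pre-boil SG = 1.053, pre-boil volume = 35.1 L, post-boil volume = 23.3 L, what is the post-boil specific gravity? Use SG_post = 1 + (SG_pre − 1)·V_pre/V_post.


pts_pre = (1.053 − 1)·1000 = 53.0000
pts_post = 53.0000·35.1/23.3 = 79.8412
SG_post = 1 + 79.8412/1000

1.0798


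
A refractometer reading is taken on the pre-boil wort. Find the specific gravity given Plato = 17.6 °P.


SG = 259/(259 − P)
SG = 259/(259 − 17.6)

1.0729


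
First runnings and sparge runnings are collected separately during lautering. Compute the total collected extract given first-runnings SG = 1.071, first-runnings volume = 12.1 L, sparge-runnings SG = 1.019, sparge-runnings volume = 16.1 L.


total = Σ (SG_i − 1)·1000·V_i
first = (1.071 − 1)·1000·12.1 = 859.1000
sparge = (1.019 − 1)·1000·16.1 = 305.9000
total = 859.1000 + 305.9000

1165.0000 gravity·L


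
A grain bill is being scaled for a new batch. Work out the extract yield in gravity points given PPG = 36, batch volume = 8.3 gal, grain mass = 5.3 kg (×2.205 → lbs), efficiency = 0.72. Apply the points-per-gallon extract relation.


points = lbs × PPG × eff / vol
lbs = 5.3 × 2.205 = 11.6865
points = 11.6865 × 36 × 0.72 / 8.3

36.4957 points


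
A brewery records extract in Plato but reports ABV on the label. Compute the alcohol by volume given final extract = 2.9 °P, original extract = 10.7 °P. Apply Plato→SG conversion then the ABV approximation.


SG = 259/(259 − P);  ABV = (OG − FG)·131.25
OG = 259/(259 − 10.7) = 1.0431
FG = 259/(259 − 2.9) = 1.0113
ABV = (1.0431 − 1.0113)·131.25

4.1697 % ABV


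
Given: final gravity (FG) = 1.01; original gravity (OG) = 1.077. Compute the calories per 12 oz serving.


ABW = (OG−FG)·131.25·0.79/FG;  °P = 259 − 259/SG (for OG→OE and FG→AE);  RE = 0.1808·OE + 0.8192·AE;  Cal = (6.9·ABW + 4·(RE−0.1))·FG·3.55
ABW = (1.077 − 1.01)·131.25·0.79/1.01 = 6.8783
OE = 259 − 259/1.077 = 18.5172 °P
AE = 259 − 259/1.01 = 2.5644 °P
RE = 0.1808·18.5172 + 0.8192·2.5644 = 5.4486 °P
Cal = (6.9·6.8783 + 4·(5.4486−0.1))·1.01·3.55

246.8783 kcal


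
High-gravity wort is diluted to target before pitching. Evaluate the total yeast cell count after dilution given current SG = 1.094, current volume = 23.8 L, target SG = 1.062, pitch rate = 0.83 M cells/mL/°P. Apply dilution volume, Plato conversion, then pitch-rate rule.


V_w = V·((SG_c−1)/(SG_t−1)−1);  °P = 259 − 259/SG_t;  cells = rate·(V+V_w)·°P
V_w = 23.8·((1.094−1)/(1.062−1)−1) = 12.2839
V_final = 23.8 + 12.2839 = 36.0839
°P = 259 − 259/1.062 = 15.1205
cells = 0.83·36.0839·15.1205

452.8539 billion cells


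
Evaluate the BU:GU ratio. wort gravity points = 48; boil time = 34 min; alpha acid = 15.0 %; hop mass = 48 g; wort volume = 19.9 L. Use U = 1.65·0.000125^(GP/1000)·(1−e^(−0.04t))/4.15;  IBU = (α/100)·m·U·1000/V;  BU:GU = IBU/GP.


U = 1.65·0.000125^(48/1000)·(1−e^(−0.04·34))/4.15 = 0.1920
IBU = (15.0/100)·48·0.1920·1000/19.9 = 69.4631
BU:GU = 69.4631/48

1.4471


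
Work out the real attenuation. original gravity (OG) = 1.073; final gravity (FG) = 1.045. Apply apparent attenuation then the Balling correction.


AA = (OG−FG)/(OG−1)·100;  RA = AA·0.8192
AA = (1.073 − 1.045)/(1.073 − 1)·100 = 38.3562
RA = 38.3562·0.8192

31.4214 %


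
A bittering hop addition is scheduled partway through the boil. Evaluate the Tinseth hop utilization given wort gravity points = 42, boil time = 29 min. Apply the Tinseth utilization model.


U = 1.65·0.000125^(GP/1000) · (1 − e^(−0.04·t))/4.15
bigness = 1.65·0.000125^(42/1000) = 1.1312
boil_factor = (1 − e^(−0.04·29))/4.15 = 0.1654
U = 1.1312 · 0.1654

0.1871


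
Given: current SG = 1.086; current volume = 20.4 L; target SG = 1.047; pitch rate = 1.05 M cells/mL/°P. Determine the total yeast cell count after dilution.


V_w = V·((SG_c−1)/(SG_t−1)−1);  °P = 259 − 259/SG_t;  cells = rate·(V+V_w)·°P
V_w = 20.4·((1.086−1)/(1.047−1)−1) = 16.9277
V_final = 20.4 + 16.9277 = 37.3277
°P = 259 − 259/1.047 = 11.6266
cells = 1.05·37.3277·11.6266

455.6916 billion cells


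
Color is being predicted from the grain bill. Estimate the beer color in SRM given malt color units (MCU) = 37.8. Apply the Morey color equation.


SRM = 1.4922 · MCU^0.6859
SRM = 1.4922 · 37.8^0.6859

18.0231 SRM


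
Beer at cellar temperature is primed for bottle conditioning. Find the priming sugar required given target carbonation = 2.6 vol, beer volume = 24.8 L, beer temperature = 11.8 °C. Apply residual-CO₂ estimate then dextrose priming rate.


residual = 14.695·(0.01821 + 0.09011·e^(−0.04·T));  sugar = (target − residual)·4.0·V
residual = 14.695·(0.01821 + 0.09011·e^(−0.04·11.8)) = 1.0935
sugar = (2.6 − 1.0935)·4.0·24.8

149.4399 g


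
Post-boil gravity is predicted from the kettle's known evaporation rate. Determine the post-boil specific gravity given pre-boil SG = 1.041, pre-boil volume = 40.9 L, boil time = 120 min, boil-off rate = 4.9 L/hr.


V_post = V_pre − rate·(t/60);  SG_post = 1 + (SG_pre−1)·V_pre/V_post
V_post = 40.9 − 4.9·(120/60) = 31.1000
SG_post = 1 + (1.041 − 1)·40.9/31.1000

1.0539


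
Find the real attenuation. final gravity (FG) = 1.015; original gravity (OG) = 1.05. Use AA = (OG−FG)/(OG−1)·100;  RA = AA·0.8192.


AA = (1.05 − 1.015)/(1.05 − 1)·100 = 70.0000
RA = 70.0000·0.8192

57.3440 %


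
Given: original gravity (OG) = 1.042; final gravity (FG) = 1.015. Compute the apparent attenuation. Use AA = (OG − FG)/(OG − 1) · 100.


AA = (1.042 − 1.015)/(1.042 − 1) · 100

64.2857 %


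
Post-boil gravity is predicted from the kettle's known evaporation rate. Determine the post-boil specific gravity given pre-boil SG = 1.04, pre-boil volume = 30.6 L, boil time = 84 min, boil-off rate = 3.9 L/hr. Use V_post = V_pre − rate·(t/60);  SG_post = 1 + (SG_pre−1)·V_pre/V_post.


V_post = 30.6 − 3.9·(84/60) = 25.1400
SG_post = 1 + (1.04 − 1)·30.6/25.1400

1.0487


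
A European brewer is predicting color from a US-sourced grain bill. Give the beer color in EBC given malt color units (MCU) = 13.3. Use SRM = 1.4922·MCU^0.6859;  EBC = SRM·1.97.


SRM = 1.4922·13.3^0.6859 = 8.8039
EBC = 8.8039·1.97

17.3438 EBC


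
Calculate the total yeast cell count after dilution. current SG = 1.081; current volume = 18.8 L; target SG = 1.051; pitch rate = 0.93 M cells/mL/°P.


V_w = V·((SG_c−1)/(SG_t−1)−1);  °P = 259 − 259/SG_t;  cells = rate·(V+V_w)·°P
V_w = 18.8·((1.081−1)/(1.051−1)−1) = 11.0588
V_final = 18.8 + 11.0588 = 29.8588
°P = 259 − 259/1.051 = 12.5680
cells = 0.93·29.8588·12.5680

348.9979 billion cells


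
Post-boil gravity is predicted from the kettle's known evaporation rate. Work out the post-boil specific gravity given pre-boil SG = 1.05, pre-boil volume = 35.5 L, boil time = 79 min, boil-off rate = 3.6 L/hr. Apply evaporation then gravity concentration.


V_post = V_pre − rate·(t/60);  SG_post = 1 + (SG_pre−1)·V_pre/V_post
V_post = 35.5 − 3.6·(79/60) = 30.7600
SG_post = 1 + (1.05 − 1)·35.5/30.7600

1.0577


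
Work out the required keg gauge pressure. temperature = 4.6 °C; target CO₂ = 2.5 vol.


psi = vols/(0.01821 + 0.09011·e^(−0.04·T)) − 14.695
psi = 2.5/(0.01821 + 0.09011·e^(−0.04·4.6)) − 14.695

12.1360 psi


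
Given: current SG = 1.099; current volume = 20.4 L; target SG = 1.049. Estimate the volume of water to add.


V_water = V·((SG_curr − 1)/(SG_target − 1) − 1)
V_water = 20.4·((1.099 − 1)/(1.049 − 1) − 1)

20.8163 L


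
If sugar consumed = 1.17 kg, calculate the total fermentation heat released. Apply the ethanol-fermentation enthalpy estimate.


Q = m_sugar · 590 kJ/kg
Q = 1.17 · 590

690.3000 kJ


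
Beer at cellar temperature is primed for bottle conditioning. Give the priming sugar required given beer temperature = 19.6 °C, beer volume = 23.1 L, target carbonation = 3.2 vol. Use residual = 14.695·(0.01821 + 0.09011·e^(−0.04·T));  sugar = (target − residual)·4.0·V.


residual = 14.695·(0.01821 + 0.09011·e^(−0.04·19.6)) = 0.8722
sugar = (3.2 − 0.8722)·4.0·23.1

215.0907 g


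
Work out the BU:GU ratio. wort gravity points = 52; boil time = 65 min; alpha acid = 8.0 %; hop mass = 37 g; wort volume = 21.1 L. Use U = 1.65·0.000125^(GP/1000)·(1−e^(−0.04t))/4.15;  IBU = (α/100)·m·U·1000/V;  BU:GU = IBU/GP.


U = 1.65·0.000125^(52/1000)·(1−e^(−0.04·65))/4.15 = 0.2307
IBU = (8.0/100)·37·0.2307·1000/21.1 = 32.3569
BU:GU = 32.3569/52

0.6222


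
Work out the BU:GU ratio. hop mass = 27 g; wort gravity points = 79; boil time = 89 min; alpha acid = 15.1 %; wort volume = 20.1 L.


U = 1.65·0.000125^(GP/1000)·(1−e^(−0.04t))/4.15;  IBU = (α/100)·m·U·1000/V;  BU:GU = IBU/GP
U = 1.65·0.000125^(79/1000)·(1−e^(−0.04·89))/4.15 = 0.1899
IBU = (15.1/100)·27·0.1899·1000/20.1 = 38.5218
BU:GU = 38.5218/79

0.4876


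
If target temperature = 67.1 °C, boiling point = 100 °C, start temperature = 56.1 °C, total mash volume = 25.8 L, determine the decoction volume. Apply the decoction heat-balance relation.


V_dec = V_total·(T_target − T_start)/(T_boil − T_start)
V_dec = 25.8·(67.1 − 56.1)/(100 − 56.1)

6.4647 L


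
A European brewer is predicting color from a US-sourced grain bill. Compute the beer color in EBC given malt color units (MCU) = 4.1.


SRM = 1.4922·MCU^0.6859;  EBC = SRM·1.97
SRM = 1.4922·4.1^0.6859 = 3.9277
EBC = 3.9277·1.97

7.7375 EBC


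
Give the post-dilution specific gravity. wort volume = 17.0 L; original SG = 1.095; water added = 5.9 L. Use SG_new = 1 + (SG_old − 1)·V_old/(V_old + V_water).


pts = (1.095 − 1)·1000·17.0/(17.0 + 5.9) = 70.5240
SG_new = 1 + 70.5240/1000

1.0705


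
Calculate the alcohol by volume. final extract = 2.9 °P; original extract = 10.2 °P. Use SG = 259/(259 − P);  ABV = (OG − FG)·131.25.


OG = 259/(259 − 10.2) = 1.0410
FG = 259/(259 − 2.9) = 1.0113
ABV = (1.0410 − 1.0113)·131.25

3.8946 % ABV


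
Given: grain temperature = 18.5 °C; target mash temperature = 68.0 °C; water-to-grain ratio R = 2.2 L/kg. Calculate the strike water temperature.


T_strike = (0.41/R)·(T_mash − T_grain) + T_mash
T_strike = (0.41/2.2)·(68.0 − 18.5) + 68.0

77.2250 °C


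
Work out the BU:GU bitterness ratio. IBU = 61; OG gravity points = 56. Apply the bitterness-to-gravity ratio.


BU:GU = IBU / OG_points
BU:GU = 61 / 56

1.0893


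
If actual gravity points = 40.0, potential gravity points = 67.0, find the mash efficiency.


efficiency = actual / potential × 100
efficiency = 40.0 / 67.0 × 100

59.7015 %


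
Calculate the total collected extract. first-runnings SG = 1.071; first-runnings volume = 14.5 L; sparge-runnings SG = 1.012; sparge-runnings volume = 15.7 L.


total = Σ (SG_i − 1)·1000·V_i
first = (1.071 − 1)·1000·14.5 = 1029.5000
sparge = (1.012 − 1)·1000·15.7 = 188.4000
total = 1029.5000 + 188.4000

1217.9000 gravity·L


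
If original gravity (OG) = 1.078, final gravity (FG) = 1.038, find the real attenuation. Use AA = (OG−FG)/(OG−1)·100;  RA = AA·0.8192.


AA = (1.078 − 1.038)/(1.078 − 1)·100 = 51.2821
RA = 51.2821·0.8192

42.0103 %


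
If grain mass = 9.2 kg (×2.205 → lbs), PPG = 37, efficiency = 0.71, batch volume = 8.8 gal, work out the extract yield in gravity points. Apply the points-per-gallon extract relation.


points = lbs × PPG × eff / vol
lbs = 9.2 × 2.205 = 20.2860
points = 20.2860 × 37 × 0.71 / 8.8

60.5583 points


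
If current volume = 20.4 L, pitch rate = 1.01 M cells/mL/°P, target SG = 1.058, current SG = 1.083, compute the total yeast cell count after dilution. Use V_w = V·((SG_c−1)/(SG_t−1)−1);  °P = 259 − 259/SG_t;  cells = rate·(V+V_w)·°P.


V_w = 20.4·((1.083−1)/(1.058−1)−1) = 8.7931
V_final = 20.4 + 8.7931 = 29.1931
°P = 259 − 259/1.058 = 14.1985
cells = 1.01·29.1931·14.1985

418.6429 billion cells


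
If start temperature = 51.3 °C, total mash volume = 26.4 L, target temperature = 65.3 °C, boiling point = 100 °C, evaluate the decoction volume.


V_dec = V_total·(T_target − T_start)/(T_boil − T_start)
V_dec = 26.4·(65.3 − 51.3)/(100 − 51.3)

7.5893 L


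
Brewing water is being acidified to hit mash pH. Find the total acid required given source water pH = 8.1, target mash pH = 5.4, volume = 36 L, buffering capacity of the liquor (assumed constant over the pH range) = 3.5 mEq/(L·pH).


acid = buffering capacity · (pH_source − pH_target) · V
acid = 3.5 · (8.1 − 5.4) · 36

340.2000 mEq


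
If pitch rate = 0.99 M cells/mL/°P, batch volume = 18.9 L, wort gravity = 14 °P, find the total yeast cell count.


cells (billions) = rate · V_L · °P
cells = 0.99 · 18.9 · 14

261.9540 billion cells


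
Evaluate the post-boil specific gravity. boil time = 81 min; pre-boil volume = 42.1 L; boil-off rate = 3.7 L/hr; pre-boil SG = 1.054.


V_post = V_pre − rate·(t/60);  SG_post = 1 + (SG_pre−1)·V_pre/V_post
V_post = 42.1 − 3.7·(81/60) = 37.1050
SG_post = 1 + (1.054 − 1)·42.1/37.1050

1.0613


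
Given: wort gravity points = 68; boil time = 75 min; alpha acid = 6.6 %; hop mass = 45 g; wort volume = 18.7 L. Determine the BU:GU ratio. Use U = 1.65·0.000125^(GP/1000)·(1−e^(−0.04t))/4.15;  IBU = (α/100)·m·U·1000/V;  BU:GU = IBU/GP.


U = 1.65·0.000125^(68/1000)·(1−e^(−0.04·75))/4.15 = 0.2050
IBU = (6.6/100)·45·0.2050·1000/18.7 = 32.5658
BU:GU = 32.5658/68

0.4789


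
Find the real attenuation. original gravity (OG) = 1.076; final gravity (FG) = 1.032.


AA = (OG−FG)/(OG−1)·100;  RA = AA·0.8192
AA = (1.076 − 1.032)/(1.076 − 1)·100 = 57.8947
RA = 57.8947·0.8192

47.4274 %


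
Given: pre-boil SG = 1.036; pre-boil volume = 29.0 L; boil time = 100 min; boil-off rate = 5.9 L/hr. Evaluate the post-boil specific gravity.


V_post = V_pre − rate·(t/60);  SG_post = 1 + (SG_pre−1)·V_pre/V_post
V_post = 29.0 − 5.9·(100/60) = 19.1667
SG_post = 1 + (1.036 − 1)·29.0/19.1667

1.0545


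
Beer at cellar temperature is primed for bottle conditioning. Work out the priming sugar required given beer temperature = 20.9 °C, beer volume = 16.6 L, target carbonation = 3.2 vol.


residual = 14.695·(0.01821 + 0.09011·e^(−0.04·T));  sugar = (target − residual)·4.0·V
residual = 14.695·(0.01821 + 0.09011·e^(−0.04·20.9)) = 0.8415
sugar = (3.2 − 0.8415)·4.0·16.6

156.6015 g


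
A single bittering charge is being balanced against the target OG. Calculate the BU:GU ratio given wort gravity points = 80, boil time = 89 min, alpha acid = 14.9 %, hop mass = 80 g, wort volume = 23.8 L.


U = 1.65·0.000125^(GP/1000)·(1−e^(−0.04t))/4.15;  IBU = (α/100)·m·U·1000/V;  BU:GU = IBU/GP
U = 1.65·0.000125^(80/1000)·(1−e^(−0.04·89))/4.15 = 0.1882
IBU = (14.9/100)·80·0.1882·1000/23.8 = 94.2667
BU:GU = 94.2667/80

1.1783


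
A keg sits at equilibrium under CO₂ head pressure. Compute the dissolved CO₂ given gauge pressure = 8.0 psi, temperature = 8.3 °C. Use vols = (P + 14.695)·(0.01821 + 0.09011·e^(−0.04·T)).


vols = (8.0 + 14.695)·(0.01821 + 0.09011·e^(−0.04·8.3))

1.8806 volumes


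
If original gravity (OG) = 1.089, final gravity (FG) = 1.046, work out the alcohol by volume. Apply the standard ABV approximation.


ABV = (OG − FG) · 131.25
ABV = (1.089 − 1.046) · 131.25

5.6437 % ABV


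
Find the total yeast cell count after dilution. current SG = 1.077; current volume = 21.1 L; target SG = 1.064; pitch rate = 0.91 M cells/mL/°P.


V_w = V·((SG_c−1)/(SG_t−1)−1);  °P = 259 − 259/SG_t;  cells = rate·(V+V_w)·°P
V_w = 21.1·((1.077−1)/(1.064−1)−1) = 4.2859
V_final = 21.1 + 4.2859 = 25.3859
°P = 259 − 259/1.064 = 15.5789
cells = 0.91·25.3859·15.5789

359.8924 billion cells


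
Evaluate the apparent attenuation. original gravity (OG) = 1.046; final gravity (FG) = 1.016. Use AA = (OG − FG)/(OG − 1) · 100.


AA = (1.046 − 1.016)/(1.046 − 1) · 100

65.2174 %


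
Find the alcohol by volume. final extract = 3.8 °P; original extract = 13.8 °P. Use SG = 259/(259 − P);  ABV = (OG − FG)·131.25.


OG = 259/(259 − 13.8) = 1.0563
FG = 259/(259 − 3.8) = 1.0149
ABV = (1.0563 − 1.0149)·131.25

5.4325 % ABV


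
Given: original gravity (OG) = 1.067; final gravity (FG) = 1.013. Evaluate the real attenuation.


AA = (OG−FG)/(OG−1)·100;  RA = AA·0.8192
AA = (1.067 − 1.013)/(1.067 − 1)·100 = 80.5970
RA = 80.5970·0.8192

66.0251 %


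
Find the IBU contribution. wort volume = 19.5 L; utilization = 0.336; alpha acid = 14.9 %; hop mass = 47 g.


IBU = (α/100)·mass·U·1000 / V
IBU = (14.9/100)·47·0.336·1000 / 19.5

120.6671 IBU


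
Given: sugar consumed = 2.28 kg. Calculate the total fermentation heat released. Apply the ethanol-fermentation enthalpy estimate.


Q = m_sugar · 590 kJ/kg
Q = 2.28 · 590

1345.2000 kJ


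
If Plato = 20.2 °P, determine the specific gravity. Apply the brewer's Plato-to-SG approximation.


SG = 259/(259 − P)
SG = 259/(259 − 20.2)

1.0846


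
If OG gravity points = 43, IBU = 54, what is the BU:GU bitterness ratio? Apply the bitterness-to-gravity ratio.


BU:GU = IBU / OG_points
BU:GU = 54 / 43

1.2558


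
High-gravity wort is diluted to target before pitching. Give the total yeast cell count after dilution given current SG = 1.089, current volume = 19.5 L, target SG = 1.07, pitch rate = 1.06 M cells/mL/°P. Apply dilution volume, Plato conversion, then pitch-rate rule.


V_w = V·((SG_c−1)/(SG_t−1)−1);  °P = 259 − 259/SG_t;  cells = rate·(V+V_w)·°P
V_w = 19.5·((1.089−1)/(1.07−1)−1) = 5.2929
V_final = 19.5 + 5.2929 = 24.7929
°P = 259 − 259/1.07 = 16.9439
cells = 1.06·24.7929·16.9439

445.2936 billion cells


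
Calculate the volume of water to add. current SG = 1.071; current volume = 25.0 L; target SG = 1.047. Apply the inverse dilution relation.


V_water = V·((SG_curr − 1)/(SG_target − 1) − 1)
V_water = 25.0·((1.071 − 1)/(1.047 − 1) − 1)

12.7660 L


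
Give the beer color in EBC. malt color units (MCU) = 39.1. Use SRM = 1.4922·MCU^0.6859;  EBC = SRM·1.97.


SRM = 1.4922·39.1^0.6859 = 18.4460
EBC = 18.4460·1.97

36.3385 EBC


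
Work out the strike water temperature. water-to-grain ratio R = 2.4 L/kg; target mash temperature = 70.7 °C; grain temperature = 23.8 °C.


T_strike = (0.41/R)·(T_mash − T_grain) + T_mash
T_strike = (0.41/2.4)·(70.7 − 23.8) + 70.7

78.7121 °C


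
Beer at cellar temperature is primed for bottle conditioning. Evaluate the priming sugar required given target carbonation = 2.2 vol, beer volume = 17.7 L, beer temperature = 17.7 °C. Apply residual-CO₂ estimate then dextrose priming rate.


residual = 14.695·(0.01821 + 0.09011·e^(−0.04·T));  sugar = (target − residual)·4.0·V
residual = 14.695·(0.01821 + 0.09011·e^(−0.04·17.7)) = 0.9199
sugar = (2.2 − 0.9199)·4.0·17.7

90.6298 g


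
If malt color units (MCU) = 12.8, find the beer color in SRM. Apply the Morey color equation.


SRM = 1.4922 · MCU^0.6859
SRM = 1.4922 · 12.8^0.6859

8.5756 SRM


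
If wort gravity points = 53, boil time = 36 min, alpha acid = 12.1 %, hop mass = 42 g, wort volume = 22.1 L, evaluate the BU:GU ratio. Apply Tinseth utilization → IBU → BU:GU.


U = 1.65·0.000125^(GP/1000)·(1−e^(−0.04t))/4.15;  IBU = (α/100)·m·U·1000/V;  BU:GU = IBU/GP
U = 1.65·0.000125^(53/1000)·(1−e^(−0.04·36))/4.15 = 0.1884
IBU = (12.1/100)·42·0.1884·1000/22.1 = 43.3291
BU:GU = 43.3291/53

0.8175


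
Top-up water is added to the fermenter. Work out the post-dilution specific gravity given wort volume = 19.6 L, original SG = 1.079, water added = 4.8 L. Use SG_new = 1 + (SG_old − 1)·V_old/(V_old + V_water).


pts = (1.079 − 1)·1000·19.6/(19.6 + 4.8) = 63.4590
SG_new = 1 + 63.4590/1000

1.0635


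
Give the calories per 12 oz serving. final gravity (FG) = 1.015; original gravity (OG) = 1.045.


ABW = (OG−FG)·131.25·0.79/FG;  °P = 259 − 259/SG (for OG→OE and FG→AE);  RE = 0.1808·OE + 0.8192·AE;  Cal = (6.9·ABW + 4·(RE−0.1))·FG·3.55
ABW = (1.045 − 1.015)·131.25·0.79/1.015 = 3.0647
OE = 259 − 259/1.045 = 11.1531 °P
AE = 259 − 259/1.015 = 3.8276 °P
RE = 0.1808·11.1531 + 0.8192·3.8276 = 5.1520 °P
Cal = (6.9·3.0647 + 4·(5.1520−0.1))·1.015·3.55

149.0098 kcal


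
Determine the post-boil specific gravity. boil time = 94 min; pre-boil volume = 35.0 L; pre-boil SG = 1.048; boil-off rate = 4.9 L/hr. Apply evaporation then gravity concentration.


V_post = V_pre − rate·(t/60);  SG_post = 1 + (SG_pre−1)·V_pre/V_post
V_post = 35.0 − 4.9·(94/60) = 27.3233
SG_post = 1 + (1.048 − 1)·35.0/27.3233

1.0615


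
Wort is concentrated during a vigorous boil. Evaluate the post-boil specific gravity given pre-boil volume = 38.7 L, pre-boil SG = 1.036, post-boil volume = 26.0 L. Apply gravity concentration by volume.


SG_post = 1 + (SG_pre − 1)·V_pre/V_post
pts_pre = (1.036 − 1)·1000 = 36.0000
pts_post = 36.0000·38.7/26.0 = 53.5846
SG_post = 1 + 53.5846/1000

1.0536


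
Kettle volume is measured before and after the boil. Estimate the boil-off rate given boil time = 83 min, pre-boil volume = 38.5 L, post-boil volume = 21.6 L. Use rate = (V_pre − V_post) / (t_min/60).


rate = (38.5 − 21.6) / (83/60)

12.2169 L/hr


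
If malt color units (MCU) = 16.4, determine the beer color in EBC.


SRM = 1.4922·MCU^0.6859;  EBC = SRM·1.97
SRM = 1.4922·16.4^0.6859 = 10.1646
EBC = 10.1646·1.97

20.0242 EBC


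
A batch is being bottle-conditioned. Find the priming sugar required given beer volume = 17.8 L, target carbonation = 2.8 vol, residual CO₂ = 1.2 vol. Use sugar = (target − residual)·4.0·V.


sugar = (2.8 − 1.2)·4.0·17.8

113.9200 g


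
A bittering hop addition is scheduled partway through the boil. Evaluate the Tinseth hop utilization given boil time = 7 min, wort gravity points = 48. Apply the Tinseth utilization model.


U = 1.65·0.000125^(GP/1000) · (1 − e^(−0.04·t))/4.15
bigness = 1.65·0.000125^(48/1000) = 1.0719
boil_factor = (1 − e^(−0.04·7))/4.15 = 0.0588
U = 1.0719 · 0.0588

0.0631


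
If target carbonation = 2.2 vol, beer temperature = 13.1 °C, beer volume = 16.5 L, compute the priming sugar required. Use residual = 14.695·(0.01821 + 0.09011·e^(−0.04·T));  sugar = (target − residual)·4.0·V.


residual = 14.695·(0.01821 + 0.09011·e^(−0.04·13.1)) = 1.0517
sugar = (2.2 − 1.0517)·4.0·16.5

75.7880 g


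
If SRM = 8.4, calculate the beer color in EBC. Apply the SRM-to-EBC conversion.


EBC = SRM · 1.97
EBC = 8.4 · 1.97

16.5480 EBC


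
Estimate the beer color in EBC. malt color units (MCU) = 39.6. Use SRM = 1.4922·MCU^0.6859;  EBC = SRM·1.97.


SRM = 1.4922·39.6^0.6859 = 18.6074
EBC = 18.6074·1.97

36.6566 EBC


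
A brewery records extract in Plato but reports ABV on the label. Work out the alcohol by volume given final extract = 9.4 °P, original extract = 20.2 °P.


SG = 259/(259 − P);  ABV = (OG − FG)·131.25
OG = 259/(259 − 20.2) = 1.0846
FG = 259/(259 − 9.4) = 1.0377
ABV = (1.0846 − 1.0377)·131.25

6.1595 % ABV


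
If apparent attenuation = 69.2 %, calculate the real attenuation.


RA = AA · 0.8192
RA = 69.2 · 0.8192

56.6886 %


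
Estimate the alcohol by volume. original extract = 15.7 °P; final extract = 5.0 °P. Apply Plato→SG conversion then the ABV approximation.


SG = 259/(259 − P);  ABV = (OG − FG)·131.25
OG = 259/(259 − 15.7) = 1.0645
FG = 259/(259 − 5.0) = 1.0197
ABV = (1.0645 − 1.0197)·131.25

5.8858 % ABV


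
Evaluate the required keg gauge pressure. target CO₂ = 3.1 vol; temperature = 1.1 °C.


psi = vols/(0.01821 + 0.09011·e^(−0.04·T)) − 14.695
psi = 3.1/(0.01821 + 0.09011·e^(−0.04·1.1)) − 14.695

14.9868 psi


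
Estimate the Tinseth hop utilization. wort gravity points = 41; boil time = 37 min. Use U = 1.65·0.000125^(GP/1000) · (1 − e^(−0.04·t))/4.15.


bigness = 1.65·0.000125^(41/1000) = 1.1415
boil_factor = (1 − e^(−0.04·37))/4.15 = 0.1861
U = 1.1415 · 0.1861

0.2124


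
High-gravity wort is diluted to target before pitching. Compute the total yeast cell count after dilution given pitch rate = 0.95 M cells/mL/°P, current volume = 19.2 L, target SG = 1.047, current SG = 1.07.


V_w = V·((SG_c−1)/(SG_t−1)−1);  °P = 259 − 259/SG_t;  cells = rate·(V+V_w)·°P
V_w = 19.2·((1.07−1)/(1.047−1)−1) = 9.3957
V_final = 19.2 + 9.3957 = 28.5957
°P = 259 − 259/1.047 = 11.6266
cells = 0.95·28.5957·11.6266

315.8464 billion cells


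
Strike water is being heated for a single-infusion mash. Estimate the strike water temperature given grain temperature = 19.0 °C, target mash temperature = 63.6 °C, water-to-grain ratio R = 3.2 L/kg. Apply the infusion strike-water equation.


T_strike = (0.41/R)·(T_mash − T_grain) + T_mash
T_strike = (0.41/3.2)·(63.6 − 19.0) + 63.6

69.3144 °C


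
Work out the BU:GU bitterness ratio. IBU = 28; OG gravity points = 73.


BU:GU = IBU / OG_points
BU:GU = 28 / 73

0.3836


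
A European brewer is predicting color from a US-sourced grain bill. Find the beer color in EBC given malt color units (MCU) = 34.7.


SRM = 1.4922·MCU^0.6859;  EBC = SRM·1.97
SRM = 1.4922·34.7^0.6859 = 16.9957
EBC = 16.9957·1.97

33.4815 EBC


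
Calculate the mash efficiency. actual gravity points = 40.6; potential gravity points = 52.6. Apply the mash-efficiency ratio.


efficiency = actual / potential × 100
efficiency = 40.6 / 52.6 × 100

77.1863 %


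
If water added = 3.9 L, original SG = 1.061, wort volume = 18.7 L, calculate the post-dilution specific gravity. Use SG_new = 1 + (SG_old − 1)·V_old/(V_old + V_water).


pts = (1.061 − 1)·1000·18.7/(18.7 + 3.9) = 50.4735
SG_new = 1 + 50.4735/1000

1.0505


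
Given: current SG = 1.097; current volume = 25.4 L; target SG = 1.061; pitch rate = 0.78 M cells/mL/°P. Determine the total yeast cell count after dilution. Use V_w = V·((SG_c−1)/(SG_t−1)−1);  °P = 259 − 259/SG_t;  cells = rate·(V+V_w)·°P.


V_w = 25.4·((1.097−1)/(1.061−1)−1) = 14.9902
V_final = 25.4 + 14.9902 = 40.3902
°P = 259 − 259/1.061 = 14.8907
cells = 0.78·40.3902·14.8907

469.1205 billion cells


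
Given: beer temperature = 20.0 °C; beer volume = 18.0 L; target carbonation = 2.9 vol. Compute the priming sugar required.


residual = 14.695·(0.01821 + 0.09011·e^(−0.04·T));  sugar = (target − residual)·4.0·V
residual = 14.695·(0.01821 + 0.09011·e^(−0.04·20.0)) = 0.8626
sugar = (2.9 − 0.8626)·4.0·18.0

146.6941 g


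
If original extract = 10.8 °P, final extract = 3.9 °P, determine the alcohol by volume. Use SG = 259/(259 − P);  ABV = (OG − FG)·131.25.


OG = 259/(259 − 10.8) = 1.0435
FG = 259/(259 − 3.9) = 1.0153
ABV = (1.0435 − 1.0153)·131.25

3.7046 % ABV


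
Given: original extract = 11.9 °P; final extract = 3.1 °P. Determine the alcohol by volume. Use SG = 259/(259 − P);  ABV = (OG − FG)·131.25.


OG = 259/(259 − 11.9) = 1.0482
FG = 259/(259 − 3.1) = 1.0121
ABV = (1.0482 − 1.0121)·131.25

4.7308 % ABV


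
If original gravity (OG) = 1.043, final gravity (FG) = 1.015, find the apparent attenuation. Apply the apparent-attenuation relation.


AA = (OG − FG)/(OG − 1) · 100
AA = (1.043 − 1.015)/(1.043 − 1) · 100

65.1163 %


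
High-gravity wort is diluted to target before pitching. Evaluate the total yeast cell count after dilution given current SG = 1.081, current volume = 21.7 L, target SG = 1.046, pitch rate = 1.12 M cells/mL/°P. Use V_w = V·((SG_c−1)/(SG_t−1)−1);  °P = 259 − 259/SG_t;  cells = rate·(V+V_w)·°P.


V_w = 21.7·((1.081−1)/(1.046−1)−1) = 16.5109
V_final = 21.7 + 16.5109 = 38.2109
°P = 259 − 259/1.046 = 11.3901
cells = 1.12·38.2109·11.3901

487.4509 billion cells


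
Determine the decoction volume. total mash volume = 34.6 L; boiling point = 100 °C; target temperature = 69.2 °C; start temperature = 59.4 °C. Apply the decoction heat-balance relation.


V_dec = V_total·(T_target − T_start)/(T_boil − T_start)
V_dec = 34.6·(69.2 − 59.4)/(100 − 59.4)

8.3517 L


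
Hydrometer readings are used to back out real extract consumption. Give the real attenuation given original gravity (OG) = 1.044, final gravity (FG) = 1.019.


AA = (OG−FG)/(OG−1)·100;  RA = AA·0.8192
AA = (1.044 − 1.019)/(1.044 − 1)·100 = 56.8182
RA = 56.8182·0.8192

46.5455 %


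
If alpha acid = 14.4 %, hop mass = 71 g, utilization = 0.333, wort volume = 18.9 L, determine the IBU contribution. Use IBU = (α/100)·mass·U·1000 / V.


IBU = (14.4/100)·71·0.333·1000 / 18.9

180.1371 IBU


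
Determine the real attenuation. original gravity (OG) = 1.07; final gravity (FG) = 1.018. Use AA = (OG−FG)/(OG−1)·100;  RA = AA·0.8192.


AA = (1.07 − 1.018)/(1.07 − 1)·100 = 74.2857
RA = 74.2857·0.8192

60.8549 %


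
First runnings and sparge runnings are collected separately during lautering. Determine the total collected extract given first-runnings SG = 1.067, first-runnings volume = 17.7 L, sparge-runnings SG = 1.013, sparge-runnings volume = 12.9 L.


total = Σ (SG_i − 1)·1000·V_i
first = (1.067 − 1)·1000·17.7 = 1185.9000
sparge = (1.013 − 1)·1000·12.9 = 167.7000
total = 1185.9000 + 167.7000

1353.6000 gravity·L


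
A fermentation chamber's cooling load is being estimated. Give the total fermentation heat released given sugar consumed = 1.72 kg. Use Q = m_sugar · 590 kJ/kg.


Q = 1.72 · 590

1014.8000 kJ


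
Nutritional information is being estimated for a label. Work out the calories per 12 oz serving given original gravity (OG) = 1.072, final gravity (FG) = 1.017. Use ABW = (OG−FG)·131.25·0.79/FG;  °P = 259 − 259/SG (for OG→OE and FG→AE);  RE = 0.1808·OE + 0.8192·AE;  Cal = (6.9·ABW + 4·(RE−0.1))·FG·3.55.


ABW = (1.072 − 1.017)·131.25·0.79/1.017 = 5.6075
OE = 259 − 259/1.072 = 17.3955 °P
AE = 259 − 259/1.017 = 4.3294 °P
RE = 0.1808·17.3955 + 0.8192·4.3294 = 6.6918 °P
Cal = (6.9·5.6075 + 4·(6.6918−0.1))·1.017·3.55

234.8846 kcal


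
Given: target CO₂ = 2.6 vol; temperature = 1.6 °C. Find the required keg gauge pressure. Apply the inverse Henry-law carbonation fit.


psi = vols/(0.01821 + 0.09011·e^(−0.04·T)) − 14.695
psi = 2.6/(0.01821 + 0.09011·e^(−0.04·1.6)) − 14.695

10.6132 psi


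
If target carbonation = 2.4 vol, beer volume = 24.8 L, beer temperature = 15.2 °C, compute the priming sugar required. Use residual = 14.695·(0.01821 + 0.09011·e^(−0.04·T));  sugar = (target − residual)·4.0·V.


residual = 14.695·(0.01821 + 0.09011·e^(−0.04·15.2)) = 0.9885
sugar = (2.4 − 0.9885)·4.0·24.8

140.0185 g


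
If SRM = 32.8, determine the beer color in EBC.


EBC = SRM · 1.97
EBC = 32.8 · 1.97

64.6160 EBC


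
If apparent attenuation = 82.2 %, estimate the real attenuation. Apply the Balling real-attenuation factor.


RA = AA · 0.8192
RA = 82.2 · 0.8192

67.3382 %


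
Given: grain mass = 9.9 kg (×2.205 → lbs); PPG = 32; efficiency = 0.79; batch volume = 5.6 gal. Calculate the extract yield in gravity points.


points = lbs × PPG × eff / vol
lbs = 9.9 × 2.205 = 21.8295
points = 21.8295 × 32 × 0.79 / 5.6

98.5446 points


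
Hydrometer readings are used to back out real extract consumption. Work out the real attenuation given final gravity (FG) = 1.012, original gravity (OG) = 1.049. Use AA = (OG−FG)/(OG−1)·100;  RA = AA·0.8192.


AA = (1.049 − 1.012)/(1.049 − 1)·100 = 75.5102
RA = 75.5102·0.8192

61.8580 %


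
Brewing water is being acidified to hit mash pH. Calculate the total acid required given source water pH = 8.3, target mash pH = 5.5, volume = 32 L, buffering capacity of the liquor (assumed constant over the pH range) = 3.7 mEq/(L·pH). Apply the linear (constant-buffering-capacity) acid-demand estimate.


acid = buffering capacity · (pH_source − pH_target) · V
acid = 3.7 · (8.3 − 5.5) · 32

331.5200 mEq


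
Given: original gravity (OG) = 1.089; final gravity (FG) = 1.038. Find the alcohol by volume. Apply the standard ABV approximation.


ABV = (OG − FG) · 131.25
ABV = (1.089 − 1.038) · 131.25

6.6937 % ABV


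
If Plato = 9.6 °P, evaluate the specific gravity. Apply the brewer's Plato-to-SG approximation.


SG = 259/(259 − P)
SG = 259/(259 − 9.6)

1.0385


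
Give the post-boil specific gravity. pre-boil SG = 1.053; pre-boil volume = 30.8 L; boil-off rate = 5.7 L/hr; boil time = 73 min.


V_post = V_pre − rate·(t/60);  SG_post = 1 + (SG_pre−1)·V_pre/V_post
V_post = 30.8 − 5.7·(73/60) = 23.8650
SG_post = 1 + (1.053 − 1)·30.8/23.8650

1.0684
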